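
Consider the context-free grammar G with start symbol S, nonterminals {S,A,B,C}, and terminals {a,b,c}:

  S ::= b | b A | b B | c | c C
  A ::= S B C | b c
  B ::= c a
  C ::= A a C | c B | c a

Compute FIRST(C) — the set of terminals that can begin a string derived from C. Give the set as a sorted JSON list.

FIRST iteration:
[1]
  A via A→b c: +{b}
  B via B→c a: +{c}
  C via C→A a C: +{b}
  C via C→c B: +{c}
  S via S→b: +{b}
  S via S→c: +{c}
  FIRST[S]={b,c}  FIRST[A]={b}  FIRST[B]={c}  FIRST[C]={b,c}
[2]
  A via A→S B C: +{c}
  FIRST[S]={b,c}  FIRST[A]={b,c}  FIRST[B]={c}  FIRST[C]={b,c}
[3] — fixpoint
  FIRST[S]={b,c}  FIRST[A]={b,c}  FIRST[B]={c}  FIRST[C]={b,c}

FIRST(C) = ["b", "c"]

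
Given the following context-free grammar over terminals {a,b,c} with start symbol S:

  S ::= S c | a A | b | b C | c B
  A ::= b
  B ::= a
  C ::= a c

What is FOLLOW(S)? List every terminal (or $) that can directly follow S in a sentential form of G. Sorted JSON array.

FIRST iteration:
[1]
  A via A→b: +{b}
  B via B→a: +{a}
  C via C→a c: +{a}
  S via S→a A: +{a}
  S via S→b: +{b}
  S via S→c B: +{c}
  FIRST(S)={a,b,c}  FIRST(A)={b}  FIRST(B)={a}  FIRST(C)={a}
[2] done
  FIRST(S)={a,b,c}  FIRST(A)={b}  FIRST(B)={a}  FIRST(C)={a}

FOLLOW iteration:
initialize: $ ∈ FOLLOW(S)
pass 1:
  S→S c: FOLLOW(S) ⊇ FIRST(c) = {c}; new: +{c}
  S→a A: FOLLOW(A) ⊇ FOLLOW(S) ⊇ {$,c}; new: +{$,c}
  S→b C: FOLLOW(C) ⊇ FOLLOW(S) ⊇ {$,c}; new: +{$,c}
  S→c B: FOLLOW(B) ⊇ FOLLOW(S) ⊇ {$,c}; new: +{$,c}
  FOLLOW(S)={$,c}  FOLLOW(A)={$,c}  FOLLOW(B)={$,c}  FOLLOW(C)={$,c}
pass 2: (stable)
  FOLLOW(S)={$,c}  FOLLOW(A)={$,c}  FOLLOW(B)={$,c}  FOLLOW(C)={$,c}

FOLLOW(S) = ["$", "c"]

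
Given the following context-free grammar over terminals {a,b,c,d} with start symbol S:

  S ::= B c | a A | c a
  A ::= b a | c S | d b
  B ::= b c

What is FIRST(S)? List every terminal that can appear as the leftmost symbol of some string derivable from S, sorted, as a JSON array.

FIRST iteration:
pass 1:
  A via A→b a: +{b}
  A via A→c S: +{c}
  A via A→d b: +{d}
  B via B→b c: +{b}
  S via S→B c: +{b}
  S via S→a A: +{a}
  S via S→c a: +{c}
  S: {a,b,c}  A: {b,c,d}  B: {b}
pass 2: (no change)
  S: {a,b,c}  A: {b,c,d}  B: {b}

FIRST(S) = ["a", "b", "c"]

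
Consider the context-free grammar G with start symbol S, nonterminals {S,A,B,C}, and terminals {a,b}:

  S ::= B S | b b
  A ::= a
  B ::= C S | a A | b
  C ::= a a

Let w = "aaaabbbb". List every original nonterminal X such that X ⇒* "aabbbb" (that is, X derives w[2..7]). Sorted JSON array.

Convert to CNF:
  S -> B S | T1 T1
  A -> a
  B -> C S | T0 A | b
  C -> T0 T0
  T0 -> a
  T1 -> b

CYK fill, restricted to cells inside w[2..7]:
  cell(2,2) a: {A,T0}  orig:{A}
  cell(3,3) a: {A,T0}  orig:{A}
  cell(4,4) b: {B,T1}  orig:{B}
  cell(5,5) b: {B,T1}  orig:{B}
  cell(6,6) b: {B,T1}  orig:{B}
  cell(7,7) b: {B,T1}  orig:{B}
  cell(2,3) aa: {B,C}
  cell(3,4) ab: ∅
  cell(4,5) bb: {S}
  cell(5,6) bb: {S}
  cell(6,7) bb: {S}
  cell(2,4) aab: ∅
  cell(3,5) abb: ∅
  cell(4,6) bbb: {S}
  cell(5,7) bbb: {S}
  cell(2,5) aabb: {B,S}
  cell(3,6) abbb: ∅
  cell(4,7) bbbb: {S}
  cell(2,6) aabbb: {B,S}
  cell(3,7) abbbb: ∅
  cell(2,7) aabbbb: {B,S}

Original NTs in T[2,7] deriving "aabbbb": ["B", "S"]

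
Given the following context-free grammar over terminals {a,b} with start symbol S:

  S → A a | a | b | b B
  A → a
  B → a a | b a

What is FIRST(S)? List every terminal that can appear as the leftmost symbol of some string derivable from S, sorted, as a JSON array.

FIRST iteration:
[1]
  A via A→a: +{a}
  B via B→a a: +{a}
  B via B→b a: +{b}
  S via S→A a: +{a}
  S via S→b: +{b}
  FIRST(S)={a,b}  FIRST(A)={a}  FIRST(B)={a,b}
[2] — fixpoint
  FIRST(S)={a,b}  FIRST(A)={a}  FIRST(B)={a,b}

FIRST(S) = ["a", "b"]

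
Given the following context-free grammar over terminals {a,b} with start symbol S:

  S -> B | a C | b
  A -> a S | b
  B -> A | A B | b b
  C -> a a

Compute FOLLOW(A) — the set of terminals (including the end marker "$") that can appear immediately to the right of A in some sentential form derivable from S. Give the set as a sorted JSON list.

FIRST iteration:
round 1:
  A via A→a S: +{a}
  A via A→b: +{b}
  B via B→A: +{a,b}
  C via C→a a: +{a}
  S via S→B: +{a,b}
  FIRST[S]={a,b}  FIRST[A]={a,b}  FIRST[B]={a,b}  FIRST[C]={a}
round 2: done
  FIRST[S]={a,b}  FIRST[A]={a,b}  FIRST[B]={a,b}  FIRST[C]={a}

FOLLOW sets:
initialize: $ ∈ FOLLOW(S)
[1]
  B→A B: FOLLOW(A) ⊇ FIRST(B) = {a,b}; new: +{a,b}
  S→B: FOLLOW(B) ⊇ FOLLOW(S) ⊇ {$}; new: +{$}
  S→a C: FOLLOW(C) ⊇ FOLLOW(S) ⊇ {$}; new: +{$}
  S: {$}  A: {a,b}  B: {$}  C: {$}
[2]
  A→a S: FOLLOW(S) ⊇ FOLLOW(A) ⊇ {a,b}; new: +{a,b}
  B→A: FOLLOW(A) ⊇ FOLLOW(B) ⊇ {$}; new: +{$}
  S→B: FOLLOW(B) ⊇ FOLLOW(S) ⊇ {$,a,b}; new: +{a,b}
  S→a C: FOLLOW(C) ⊇ FOLLOW(S) ⊇ {$,a,b}; new: +{a,b}
  S: {$,a,b}  A: {$,a,b}  B: {$,a,b}  C: {$,a,b}
[3] — fixpoint
  S: {$,a,b}  A: {$,a,b}  B: {$,a,b}  C: {$,a,b}

FOLLOW(A) = ["$", "a", "b"]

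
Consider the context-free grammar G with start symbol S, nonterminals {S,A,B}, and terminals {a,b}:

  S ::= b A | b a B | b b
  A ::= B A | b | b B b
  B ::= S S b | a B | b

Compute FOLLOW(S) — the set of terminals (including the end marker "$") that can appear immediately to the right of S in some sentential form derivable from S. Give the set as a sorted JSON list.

FIRST iteration:
round 1:
  A via A→b: +{b}
  B via B→a B: +{a}
  B via B→b: +{b}
  S via S→b A: +{b}
  FIRST[S]={b}  FIRST[A]={b}  FIRST[B]={a,b}
round 2:
  A via A→B A: +{a}
  FIRST[S]={b}  FIRST[A]={a,b}  FIRST[B]={a,b}
round 3: done
  FIRST[S]={b}  FIRST[A]={a,b}  FIRST[B]={a,b}

Compute FOLLOW by fixpoint:
FOLLOW(S) := {$}
iter 1:
  A→B A: FOLLOW(B) ⊇ FIRST(A) = {a,b}; new: +{a,b}
  B→S S b: FOLLOW(S) ⊇ FIRST(S) = {b}; new: +{b}
  S→b A: FOLLOW(A) ⊇ FOLLOW(S) ⊇ {$,b}; new: +{$,b}
  S→b a B: FOLLOW(B) ⊇ FOLLOW(S) ⊇ {$,b}; new: +{$}
  FOLLOW(S)={$,b}  FOLLOW(A)={$,b}  FOLLOW(B)={$,a,b}
iter 2: (stable)
  FOLLOW(S)={$,b}  FOLLOW(A)={$,b}  FOLLOW(B)={$,a,b}

FOLLOW(S) = ["$", "b"]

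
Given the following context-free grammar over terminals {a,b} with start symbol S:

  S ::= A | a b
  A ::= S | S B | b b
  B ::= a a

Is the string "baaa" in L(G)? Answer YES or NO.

Convert to CNF:
  S -> S B | T0 T1 | T1 T1
  A -> S B | T0 T1 | T1 T1
  B -> T0 T0
  T0 -> a
  T1 -> b

CYK table (by increasing span):
  [0..0]={T1}  "b"  orig:{}
  [1..1]={T0}  "a"  orig:{}
  [2..2]={T0}  "a"  orig:{}
  [3..3]={T0}  "a"  orig:{}
  [0..1]=∅  "ba"
  [1..2]={B}  "aa"
  [2..3]={B}  "aa"
  [0..2]=∅  "baa"
  [1..3]=∅  "aaa"
  [0..3]=∅  "baaa"

S ∉ T[0,3] ⇒ NO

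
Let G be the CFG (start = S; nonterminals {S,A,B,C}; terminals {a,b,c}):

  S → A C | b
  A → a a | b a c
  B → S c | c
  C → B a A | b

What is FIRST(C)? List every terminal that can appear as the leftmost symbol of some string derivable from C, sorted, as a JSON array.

FIRST iteration:
pass 1:
  A via A→a a: +{a}
  A via A→b a c: +{b}
  B via B→c: +{c}
  C via C→B a A: +{c}
  C via C→b: +{b}
  S via S→A C: +{a,b}
  FIRST(S)={a,b}  FIRST(A)={a,b}  FIRST(B)={c}  FIRST(C)={b,c}
pass 2:
  B via B→S c: +{a,b}
  C via C→B a A: +{a}
  FIRST(S)={a,b}  FIRST(A)={a,b}  FIRST(B)={a,b,c}  FIRST(C)={a,b,c}
pass 3: (stable)
  FIRST(S)={a,b}  FIRST(A)={a,b}  FIRST(B)={a,b,c}  FIRST(C)={a,b,c}

FIRST(C) = ["a", "b", "c"]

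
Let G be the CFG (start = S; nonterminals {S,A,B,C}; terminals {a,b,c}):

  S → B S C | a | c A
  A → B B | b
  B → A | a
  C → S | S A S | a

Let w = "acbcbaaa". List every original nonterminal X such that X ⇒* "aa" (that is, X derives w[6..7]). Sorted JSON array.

Convert to CNF:
  S -> B X3 | T0 A | a
  A -> B B | b
  B -> B B | a | b
  C -> B X1 | S X2 | T0 A | a
  T0 -> c
  X1 -> S C
  X2 -> A S
  X3 -> S C

CYK table (by increasing span) — only the sub-triangle for w[6..7]:
  T[6,6] 'a' = {B,C,S}
  T[7,7] 'a' = {B,C,S}
  T[6,7] 'aa' = {A,B,X1,X3}  orig:{A,B}

Original NTs in T[6,7] deriving "aa": ["A", "B"]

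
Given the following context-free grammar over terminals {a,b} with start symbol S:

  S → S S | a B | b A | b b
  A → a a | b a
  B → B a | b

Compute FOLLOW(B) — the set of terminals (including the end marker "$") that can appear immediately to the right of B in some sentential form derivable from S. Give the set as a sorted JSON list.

FIRST sets, iterate to fixpoint:
pass 1:
  A via A→a a: +{a}
  A via A→b a: +{b}
  B via B→b: +{b}
  S via S→a B: +{a}
  S via S→b A: +{b}
  FIRST[S]={a,b}  FIRST[A]={a,b}  FIRST[B]={b}
pass 2: done
  FIRST[S]={a,b}  FIRST[A]={a,b}  FIRST[B]={b}

Compute FOLLOW by fixpoint:
seed FOLLOW(S) with $
iter 1:
  B→B a: FOLLOW(B) ⊇ FIRST(a) = {a}; new: +{a}
  S→S S: FOLLOW(S) ⊇ FIRST(S) = {a,b}; new: +{a,b}
  S→a B: FOLLOW(B) ⊇ FOLLOW(S) ⊇ {$,a,b}; new: +{$,b}
  S→b A: FOLLOW(A) ⊇ FOLLOW(S) ⊇ {$,a,b}; new: +{$,a,b}
  FOLLOW[S]={$,a,b}  FOLLOW[A]={$,a,b}  FOLLOW[B]={$,a,b}
iter 2: (no change)
  FOLLOW[S]={$,a,b}  FOLLOW[A]={$,a,b}  FOLLOW[B]={$,a,b}

FOLLOW(B) = ["$", "a", "b"]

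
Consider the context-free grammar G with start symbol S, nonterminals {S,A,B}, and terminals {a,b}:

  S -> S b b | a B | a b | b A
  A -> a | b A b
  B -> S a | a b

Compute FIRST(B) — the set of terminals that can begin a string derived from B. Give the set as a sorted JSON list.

FIRST iteration:
pass 1:
  A via A→a: +{a}
  A via A→b A b: +{b}
  B via B→a b: +{a}
  S via S→a B: +{a}
  S via S→b A: +{b}
  FIRST(S)={a,b}  FIRST(A)={a,b}  FIRST(B)={a}
pass 2:
  B via B→S a: +{b}
  FIRST(S)={a,b}  FIRST(A)={a,b}  FIRST(B)={a,b}
pass 3: (no change)
  FIRST(S)={a,b}  FIRST(A)={a,b}  FIRST(B)={a,b}

FIRST(B) = ["a", "b"]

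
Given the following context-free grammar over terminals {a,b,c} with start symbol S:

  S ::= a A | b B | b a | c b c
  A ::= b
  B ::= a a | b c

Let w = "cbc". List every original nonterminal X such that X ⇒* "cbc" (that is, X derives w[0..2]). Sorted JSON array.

Convert to CNF:
  S -> T0 A | T1 B | T1 T0 | T2 X3
  A -> b
  B -> T0 T0 | T1 T2
  T0 -> a
  T1 -> b
  T2 -> c
  X3 -> T1 T2

CYK fill — only the sub-triangle for w[0..2]:
  T[0,0] 'c' = {T2}  orig:{}
  T[1,1] 'b' = {A,T1}  orig:{A}
  T[2,2] 'c' = {T2}  orig:{}
  T[0,1] 'cb' = ∅
  T[1,2] 'bc' = {B,X3}  orig:{B}
  T[0,2] 'cbc' = {S}

Original NTs in T[0,2] deriving "cbc": ["S"]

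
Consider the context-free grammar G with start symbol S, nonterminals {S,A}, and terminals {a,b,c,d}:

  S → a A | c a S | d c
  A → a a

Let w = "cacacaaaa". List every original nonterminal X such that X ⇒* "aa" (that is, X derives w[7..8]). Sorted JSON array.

Convert to CNF:
  S -> T0 A | T1 X3 | T2 T1
  A -> T0 T0
  T0 -> a
  T1 -> c
  T2 -> d
  X3 -> T0 S

Fill CYK table bottom-up — only the sub-triangle for w[7..8]:
  cell(7,7) a: {T0}  orig:{}
  cell(8,8) a: {T0}  orig:{}
  cell(7,8) aa: {A}

Original NTs in T[7,8] deriving "aa": ["A"]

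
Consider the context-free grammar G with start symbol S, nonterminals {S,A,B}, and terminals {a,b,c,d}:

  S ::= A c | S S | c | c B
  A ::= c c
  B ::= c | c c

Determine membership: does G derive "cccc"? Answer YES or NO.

Convert to CNF:
  S -> A T0 | S S | T0 B | c
  A -> T0 T0
  B -> T0 T0 | c
  T0 -> c

Fill CYK table bottom-up:
  T[0,0] 'c' = {B,S,T0}  orig:{B,S}
  T[1,1] 'c' = {B,S,T0}  orig:{B,S}
  T[2,2] 'c' = {B,S,T0}  orig:{B,S}
  T[3,3] 'c' = {B,S,T0}  orig:{B,S}
  T[0,1] 'cc' = {A,B,S}
  T[1,2] 'cc' = {A,B,S}
  T[2,3] 'cc' = {A,B,S}
  T[0,2] 'ccc' = {S}
  T[1,3] 'ccc' = {S}
  T[0,3] 'cccc' = {S}

S ∈ T[0,3] ⇒ YES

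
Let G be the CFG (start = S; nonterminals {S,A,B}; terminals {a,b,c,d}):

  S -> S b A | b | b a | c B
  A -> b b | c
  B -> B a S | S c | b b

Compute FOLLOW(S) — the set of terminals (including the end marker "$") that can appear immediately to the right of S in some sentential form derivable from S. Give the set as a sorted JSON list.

FIRST iteration:
[1]
  A via A→b b: +{b}
  A via A→c: +{c}
  B via B→b b: +{b}
  S via S→b: +{b}
  S via S→c B: +{c}
  FIRST(S)={b,c}  FIRST(A)={b,c}  FIRST(B)={b}
[2]
  B via B→S c: +{c}
  FIRST(S)={b,c}  FIRST(A)={b,c}  FIRST(B)={b,c}
[3] done
  FIRST(S)={b,c}  FIRST(A)={b,c}  FIRST(B)={b,c}

Compute FOLLOW by fixpoint:
seed FOLLOW(S) with $
[1]
  B→B a S: FOLLOW(B) ⊇ FIRST(a) = {a}; new: +{a}
  B→B a S: FOLLOW(S) ⊇ FOLLOW(B) ⊇ {a}; new: +{a}
  B→S c: FOLLOW(S) ⊇ FIRST(c) = {c}; new: +{c}
  S→S b A: FOLLOW(S) ⊇ FIRST(b) = {b}; new: +{b}
  S→S b A: FOLLOW(A) ⊇ FOLLOW(S) ⊇ {$,a,b,c}; new: +{$,a,b,c}
  S→c B: FOLLOW(B) ⊇ FOLLOW(S) ⊇ {$,a,b,c}; new: +{$,b,c}
  S: {$,a,b,c}  A: {$,a,b,c}  B: {$,a,b,c}
[2] — fixpoint
  S: {$,a,b,c}  A: {$,a,b,c}  B: {$,a,b,c}

FOLLOW(S) = ["$", "a", "b", "c"]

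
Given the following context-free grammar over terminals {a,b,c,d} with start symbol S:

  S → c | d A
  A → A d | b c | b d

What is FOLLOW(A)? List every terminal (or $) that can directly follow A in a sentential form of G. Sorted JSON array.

FIRST sets, iterate to fixpoint:
[1]
  A via A→b c: +{b}
  S via S→c: +{c}
  S via S→d A: +{d}
  FIRST(S)={c,d}  FIRST(A)={b}
[2] (no change)
  FIRST(S)={c,d}  FIRST(A)={b}

Compute FOLLOW by fixpoint:
FOLLOW(S) := {$}
pass 1:
  A→A d: FOLLOW(A) ⊇ FIRST(d) = {d}; new: +{d}
  S→d A: FOLLOW(A) ⊇ FOLLOW(S) ⊇ {$}; new: +{$}
  S: {$}  A: {$,d}
pass 2: — fixpoint
  S: {$}  A: {$,d}

FOLLOW(A) = ["$", "d"]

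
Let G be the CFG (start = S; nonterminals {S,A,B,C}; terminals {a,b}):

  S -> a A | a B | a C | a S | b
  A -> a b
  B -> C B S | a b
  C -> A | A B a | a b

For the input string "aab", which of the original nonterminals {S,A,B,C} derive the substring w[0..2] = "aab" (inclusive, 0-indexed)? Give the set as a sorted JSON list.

CNF form of G:
  S -> T0 A | T0 B | T0 C | T0 S | b
  A -> T0 T1
  B -> C X2 | T0 T1
  C -> A X3 | T0 T1
  T0 -> a
  T1 -> b
  X2 -> B S
  X3 -> B T0

CYK table (by increasing span) — only the sub-triangle for w[0..2]:
  [0..0]={T0}  "a"  orig:{}
  [1..1]={T0}  "a"  orig:{}
  [2..2]={S,T1}  "b"  orig:{S}
  [0..1]=∅  "aa"
  [1..2]={A,B,C,S}  "ab"
  [0..2]={S}  "aab"

Original NTs in T[0,2] deriving "aab": ["S"]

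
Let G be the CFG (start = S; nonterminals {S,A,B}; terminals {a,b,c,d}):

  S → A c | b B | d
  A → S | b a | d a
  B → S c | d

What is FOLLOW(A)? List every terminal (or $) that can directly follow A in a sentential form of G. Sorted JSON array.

Compute FIRST by fixpoint:
pass 1:
  A via A→b a: +{b}
  A via A→d a: +{d}
  B via B→d: +{d}
  S via S→A c: +{b,d}
  FIRST[S]={b,d}  FIRST[A]={b,d}  FIRST[B]={d}
pass 2:
  B via B→S c: +{b}
  FIRST[S]={b,d}  FIRST[A]={b,d}  FIRST[B]={b,d}
pass 3: — fixpoint
  FIRST[S]={b,d}  FIRST[A]={b,d}  FIRST[B]={b,d}

FOLLOW iteration:
initialize: $ ∈ FOLLOW(S)
[1]
  B→S c: FOLLOW(S) ⊇ FIRST(c) = {c}; new: +{c}
  S→A c: FOLLOW(A) ⊇ FIRST(c) = {c}; new: +{c}
  S→b B: FOLLOW(B) ⊇ FOLLOW(S) ⊇ {$,c}; new: +{$,c}
  FOLLOW[S]={$,c}  FOLLOW[A]={c}  FOLLOW[B]={$,c}
[2] — fixpoint
  FOLLOW[S]={$,c}  FOLLOW[A]={c}  FOLLOW[B]={$,c}

FOLLOW(A) = ["c"]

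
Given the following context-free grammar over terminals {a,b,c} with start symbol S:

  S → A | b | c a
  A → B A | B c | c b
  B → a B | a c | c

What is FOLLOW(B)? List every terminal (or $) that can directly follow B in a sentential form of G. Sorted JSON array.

Compute FIRST by fixpoint:
[1]
  A via A→c b: +{c}
  B via B→a B: +{a}
  B via B→c: +{c}
  S via S→A: +{c}
  S via S→b: +{b}
  FIRST(S)={b,c}  FIRST(A)={c}  FIRST(B)={a,c}
[2]
  A via A→B A: +{a}
  S via S→A: +{a}
  FIRST(S)={a,b,c}  FIRST(A)={a,c}  FIRST(B)={a,c}
[3] — fixpoint
  FIRST(S)={a,b,c}  FIRST(A)={a,c}  FIRST(B)={a,c}

FOLLOW iteration:
seed FOLLOW(S) with $
iter 1:
  A→B A: FOLLOW(B) ⊇ FIRST(A) = {a,c}; new: +{a,c}
  S→A: FOLLOW(A) ⊇ FOLLOW(S) ⊇ {$}; new: +{$}
  S: {$}  A: {$}  B: {a,c}
iter 2: done
  S: {$}  A: {$}  B: {a,c}

FOLLOW(B) = ["a", "c"]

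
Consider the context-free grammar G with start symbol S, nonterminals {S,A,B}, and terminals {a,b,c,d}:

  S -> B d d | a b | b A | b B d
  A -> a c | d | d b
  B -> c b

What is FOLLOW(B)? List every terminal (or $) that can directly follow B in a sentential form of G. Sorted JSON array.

Compute FIRST by fixpoint:
[1]
  A via A→a c: +{a}
  A via A→d: +{d}
  B via B→c b: +{c}
  S via S→B d d: +{c}
  S via S→a b: +{a}
  S via S→b A: +{b}
  S: {a,b,c}  A: {a,d}  B: {c}
[2] — fixpoint
  S: {a,b,c}  A: {a,d}  B: {c}

FOLLOW sets:
initialize: $ ∈ FOLLOW(S)
pass 1:
  S→B d d: FOLLOW(B) ⊇ FIRST(d) = {d}; new: +{d}
  S→b A: FOLLOW(A) ⊇ FOLLOW(S) ⊇ {$}; new: +{$}
  FOLLOW(S)={$}  FOLLOW(A)={$}  FOLLOW(B)={d}
pass 2: — fixpoint
  FOLLOW(S)={$}  FOLLOW(A)={$}  FOLLOW(B)={d}

FOLLOW(B) = ["d"]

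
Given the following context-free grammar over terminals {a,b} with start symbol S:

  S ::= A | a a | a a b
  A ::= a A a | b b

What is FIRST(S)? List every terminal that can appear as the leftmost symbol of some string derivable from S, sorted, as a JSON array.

Compute FIRST by fixpoint:
pass 1:
  A via A→a A a: +{a}
  A via A→b b: +{b}
  S via S→A: +{a,b}
  FIRST(S)={a,b}  FIRST(A)={a,b}
pass 2: (stable)
  FIRST(S)={a,b}  FIRST(A)={a,b}

FIRST(S) = ["a", "b"]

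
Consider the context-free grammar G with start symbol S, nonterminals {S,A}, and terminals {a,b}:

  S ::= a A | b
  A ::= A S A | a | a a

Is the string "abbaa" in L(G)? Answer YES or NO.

Convert to CNF:
  S -> T0 A | b
  A -> A X1 | T0 T0 | a
  T0 -> a
  X1 -> S A

CYK table (by increasing span):
  [0..0]={A,T0}  "a"  orig:{A}
  [1..1]={S}  "b"
  [2..2]={S}  "b"
  [3..3]={A,T0}  "a"  orig:{A}
  [4..4]={A,T0}  "a"  orig:{A}
  [0..1]=∅  "ab"
  [1..2]=∅  "bb"
  [2..3]={X1}  "ba"  orig:{}
  [3..4]={A,S}  "aa"
  [0..2]=∅  "abb"
  [1..3]=∅  "bba"
  [2..4]={X1}  "baa"  orig:{}
  [0..3]=∅  "abba"
  [1..4]=∅  "bbaa"
  [0..4]=∅  "abbaa"

S ∉ T[0,4] ⇒ NO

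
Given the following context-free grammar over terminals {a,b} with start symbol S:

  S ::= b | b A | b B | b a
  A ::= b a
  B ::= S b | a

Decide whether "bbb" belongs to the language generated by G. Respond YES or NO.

Convert to CNF:
  S -> T0 A | T0 B | T0 T1 | b
  A -> T0 T1
  B -> S T0 | a
  T0 -> b
  T1 -> a

Fill CYK table bottom-up:
  [0..0]={S,T0}  "b"  orig:{S}
  [1..1]={S,T0}  "b"  orig:{S}
  [2..2]={S,T0}  "b"  orig:{S}
  [0..1]={B}  "bb"
  [1..2]={B}  "bb"
  [0..2]={S}  "bbb"

S ∈ T[0,2] ⇒ YES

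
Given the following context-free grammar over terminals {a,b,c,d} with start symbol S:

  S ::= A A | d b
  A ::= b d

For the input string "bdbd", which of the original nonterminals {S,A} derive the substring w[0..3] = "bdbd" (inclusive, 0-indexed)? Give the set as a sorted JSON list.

Convert to CNF:
  S -> A A | T1 T0
  A -> T0 T1
  T0 -> b
  T1 -> d

CYK fill (cells [i..j] with 0 ≤ i ≤ j ≤ 3 only):
  [0..0]={T0}  "b"  orig:{}
  [1..1]={T1}  "d"  orig:{}
  [2..2]={T0}  "b"  orig:{}
  [3..3]={T1}  "d"  orig:{}
  [0..1]={A}  "bd"
  [1..2]={S}  "db"
  [2..3]={A}  "bd"
  [0..2]=∅  "bdb"
  [1..3]=∅  "dbd"
  [0..3]={S}  "bdbd"

Original NTs in T[0,3] deriving "bdbd": ["S"]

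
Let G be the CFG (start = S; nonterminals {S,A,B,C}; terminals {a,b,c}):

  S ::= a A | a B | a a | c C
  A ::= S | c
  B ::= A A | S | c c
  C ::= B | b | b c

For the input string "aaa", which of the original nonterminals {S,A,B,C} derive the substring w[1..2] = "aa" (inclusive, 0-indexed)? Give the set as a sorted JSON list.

CNF form of G:
  S -> T0 A | T0 B | T0 T0 | T1 C
  A -> T0 A | T0 B | T0 T0 | T1 C | c
  B -> A A | T0 A | T0 B | T0 T0 | T1 C | T1 T1
  C -> A A | T0 A | T0 B | T0 T0 | T1 C | T1 T1 | T2 T1 | b
  T0 -> a
  T1 -> c
  T2 -> b

CYK table (by increasing span) — only the sub-triangle for w[1..2]:
  T[1,1] 'a' = {T0}  orig:{}
  T[2,2] 'a' = {T0}  orig:{}
  T[1,2] 'aa' = {A,B,C,S}

Original NTs in T[1,2] deriving "aa": ["A", "B", "C", "S"]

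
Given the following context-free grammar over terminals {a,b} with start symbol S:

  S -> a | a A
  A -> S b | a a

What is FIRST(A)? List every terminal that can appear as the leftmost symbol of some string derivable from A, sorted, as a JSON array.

FIRST iteration:
pass 1:
  A via A→a a: +{a}
  S via S→a: +{a}
  FIRST(S)={a}  FIRST(A)={a}
pass 2: — fixpoint
  FIRST(S)={a}  FIRST(A)={a}

FIRST(A) = ["a"]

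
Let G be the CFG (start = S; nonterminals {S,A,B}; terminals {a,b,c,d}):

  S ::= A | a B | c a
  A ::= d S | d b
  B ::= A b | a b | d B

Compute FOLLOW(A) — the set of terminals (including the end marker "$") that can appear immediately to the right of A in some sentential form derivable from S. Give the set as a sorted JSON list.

Compute FIRST by fixpoint:
pass 1:
  A via A→d S: +{d}
  B via B→A b: +{d}
  B via B→a b: +{a}
  S via S→A: +{d}
  S via S→a B: +{a}
  S via S→c a: +{c}
  FIRST[S]={a,c,d}  FIRST[A]={d}  FIRST[B]={a,d}
pass 2: done
  FIRST[S]={a,c,d}  FIRST[A]={d}  FIRST[B]={a,d}

FOLLOW sets:
seed FOLLOW(S) with $
pass 1:
  B→A b: FOLLOW(A) ⊇ FIRST(b) = {b}; new: +{b}
  S→A: FOLLOW(A) ⊇ FOLLOW(S) ⊇ {$}; new: +{$}
  S→a B: FOLLOW(B) ⊇ FOLLOW(S) ⊇ {$}; new: +{$}
  S: {$}  A: {$,b}  B: {$}
pass 2:
  A→d S: FOLLOW(S) ⊇ FOLLOW(A) ⊇ {$,b}; new: +{b}
  S→a B: FOLLOW(B) ⊇ FOLLOW(S) ⊇ {$,b}; new: +{b}
  S: {$,b}  A: {$,b}  B: {$,b}
pass 3: (stable)
  S: {$,b}  A: {$,b}  B: {$,b}

FOLLOW(A) = ["$", "b"]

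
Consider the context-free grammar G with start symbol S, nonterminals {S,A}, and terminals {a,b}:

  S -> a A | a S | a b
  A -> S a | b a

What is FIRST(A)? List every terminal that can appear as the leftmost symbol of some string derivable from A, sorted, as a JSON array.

FIRST sets, iterate to fixpoint:
pass 1:
  A via A→b a: +{b}
  S via S→a A: +{a}
  S: {a}  A: {b}
pass 2:
  A via A→S a: +{a}
  S: {a}  A: {a,b}
pass 3: (no change)
  S: {a}  A: {a,b}

FIRST(A) = ["a", "b"]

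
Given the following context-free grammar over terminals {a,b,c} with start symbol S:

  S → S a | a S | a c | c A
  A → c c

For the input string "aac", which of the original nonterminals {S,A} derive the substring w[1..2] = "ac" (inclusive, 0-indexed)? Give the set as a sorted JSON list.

Convert to CNF:
  S -> S T1 | T0 A | T1 S | T1 T0
  A -> T0 T0
  T0 -> c
  T1 -> a

Fill CYK table bottom-up (cells [i..j] with 1 ≤ i ≤ j ≤ 2 only):
  T[1,1] 'a' = {T1}  orig:{}
  T[2,2] 'c' = {T0}  orig:{}
  T[1,2] 'ac' = {S}

Original NTs in T[1,2] deriving "ac": ["S"]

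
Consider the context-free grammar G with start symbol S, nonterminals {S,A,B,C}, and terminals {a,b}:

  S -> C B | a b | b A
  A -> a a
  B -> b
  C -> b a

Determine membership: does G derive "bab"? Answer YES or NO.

Convert to CNF:
  S -> C B | T0 T1 | T1 A
  A -> T0 T0
  B -> b
  C -> T1 T0
  T0 -> a
  T1 -> b

Fill CYK table bottom-up:
  T[0,0] 'b' = {B,T1}  orig:{B}
  T[1,1] 'a' = {T0}  orig:{}
  T[2,2] 'b' = {B,T1}  orig:{B}
  T[0,1] 'ba' = {C}
  T[1,2] 'ab' = {S}
  T[0,2] 'bab' = {S}

S ∈ T[0,2] ⇒ YES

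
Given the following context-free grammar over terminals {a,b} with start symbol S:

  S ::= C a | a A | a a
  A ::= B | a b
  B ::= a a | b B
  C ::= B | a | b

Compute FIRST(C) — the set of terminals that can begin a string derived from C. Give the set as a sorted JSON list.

FIRST iteration:
round 1:
  A via A→a b: +{a}
  B via B→a a: +{a}
  B via B→b B: +{b}
  C via C→B: +{a,b}
  S via S→C a: +{a,b}
  FIRST[S]={a,b}  FIRST[A]={a}  FIRST[B]={a,b}  FIRST[C]={a,b}
round 2:
  A via A→B: +{b}
  FIRST[S]={a,b}  FIRST[A]={a,b}  FIRST[B]={a,b}  FIRST[C]={a,b}
round 3: done
  FIRST[S]={a,b}  FIRST[A]={a,b}  FIRST[B]={a,b}  FIRST[C]={a,b}

FIRST(C) = ["a", "b"]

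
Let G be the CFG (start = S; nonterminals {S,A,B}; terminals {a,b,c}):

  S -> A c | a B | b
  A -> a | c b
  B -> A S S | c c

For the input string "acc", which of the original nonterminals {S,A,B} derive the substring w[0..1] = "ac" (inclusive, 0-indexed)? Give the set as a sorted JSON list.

CNF form of G:
  S -> A T0 | T2 B | b
  A -> T0 T1 | a
  B -> A X3 | T0 T0
  T0 -> c
  T1 -> b
  T2 -> a
  X3 -> S S

CYK fill — only the sub-triangle for w[0..1]:
  cell(0,0) a: {A,T2}  orig:{A}
  cell(1,1) c: {T0}  orig:{}
  cell(0,1) ac: {S}

Original NTs in T[0,1] deriving "ac": ["S"]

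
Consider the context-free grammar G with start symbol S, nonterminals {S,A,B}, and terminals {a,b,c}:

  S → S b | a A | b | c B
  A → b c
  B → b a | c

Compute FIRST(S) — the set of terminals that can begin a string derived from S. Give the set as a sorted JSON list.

FIRST iteration:
round 1:
  A via A→b c: +{b}
  B via B→b a: +{b}
  B via B→c: +{c}
  S via S→a A: +{a}
  S via S→b: +{b}
  S via S→c B: +{c}
  S: {a,b,c}  A: {b}  B: {b,c}
round 2: (stable)
  S: {a,b,c}  A: {b}  B: {b,c}

FIRST(S) = ["a", "b", "c"]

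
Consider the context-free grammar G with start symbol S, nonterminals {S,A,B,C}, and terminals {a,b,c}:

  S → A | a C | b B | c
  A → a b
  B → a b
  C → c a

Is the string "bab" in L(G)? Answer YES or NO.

CNF form of G:
  S -> T0 C | T0 T1 | T1 B | c
  A -> T0 T1
  B -> T0 T1
  C -> T2 T0
  T0 -> a
  T1 -> b
  T2 -> c

Fill CYK table bottom-up:
  cell(0,0) b: {T1}  orig:{}
  cell(1,1) a: {T0}  orig:{}
  cell(2,2) b: {T1}  orig:{}
  cell(0,1) ba: ∅
  cell(1,2) ab: {A,B,S}
  cell(0,2) bab: {S}

S ∈ T[0,2] ⇒ YES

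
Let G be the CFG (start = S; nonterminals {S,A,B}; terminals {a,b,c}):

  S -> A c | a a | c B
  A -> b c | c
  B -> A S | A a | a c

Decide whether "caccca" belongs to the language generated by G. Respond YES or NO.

Convert to CNF:
  S -> A T1 | T1 B | T2 T2
  A -> T0 T1 | c
  B -> A S | A T2 | T2 T1
  T0 -> b
  T1 -> c
  T2 -> a

Fill CYK table bottom-up:
  cell(0,0) c: {A,T1}  orig:{A}
  cell(1,1) a: {T2}  orig:{}
  cell(2,2) c: {A,T1}  orig:{A}
  cell(3,3) c: {A,T1}  orig:{A}
  cell(4,4) c: {A,T1}  orig:{A}
  cell(5,5) a: {T2}  orig:{}
  cell(0,1) ca: {B}
  cell(1,2) ac: {B}
  cell(2,3) cc: {S}
  cell(3,4) cc: {S}
  cell(4,5) ca: {B}
  cell(0,2) cac: {S}
  cell(1,3) acc: ∅
  cell(2,4) ccc: {B}
  cell(3,5) cca: {S}
  cell(0,3) cacc: ∅
  cell(1,4) accc: ∅
  cell(2,5) ccca: {B}
  cell(0,4) caccc: ∅
  cell(1,5) accca: ∅
  cell(0,5) caccca: ∅

S ∉ T[0,5] ⇒ NO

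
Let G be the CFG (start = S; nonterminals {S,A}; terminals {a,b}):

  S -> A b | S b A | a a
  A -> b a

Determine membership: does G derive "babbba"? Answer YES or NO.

Convert to CNF:
  S -> A T0 | S X2 | T1 T1
  A -> T0 T1
  T0 -> b
  T1 -> a
  X2 -> T0 A

CYK table (by increasing span):
  cell(0,0) b: {T0}  orig:{}
  cell(1,1) a: {T1}  orig:{}
  cell(2,2) b: {T0}  orig:{}
  cell(3,3) b: {T0}  orig:{}
  cell(4,4) b: {T0}  orig:{}
  cell(5,5) a: {T1}  orig:{}
  cell(0,1) ba: {A}
  cell(1,2) ab: ∅
  cell(2,3) bb: ∅
  cell(3,4) bb: ∅
  cell(4,5) ba: {A}
  cell(0,2) bab: {S}
  cell(1,3) abb: ∅
  cell(2,4) bbb: ∅
  cell(3,5) bba: {X2}  orig:{}
  cell(0,3) babb: ∅
  cell(1,4) abbb: ∅
  cell(2,5) bbba: ∅
  cell(0,4) babbb: ∅
  cell(1,5) abbba: ∅
  cell(0,5) babbba: {S}

S ∈ T[0,5] ⇒ YES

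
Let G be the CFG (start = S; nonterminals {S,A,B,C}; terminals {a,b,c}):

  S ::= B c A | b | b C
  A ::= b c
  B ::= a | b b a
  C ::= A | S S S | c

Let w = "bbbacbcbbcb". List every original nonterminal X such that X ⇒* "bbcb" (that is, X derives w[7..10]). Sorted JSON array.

CNF form of G:
  S -> B X5 | T0 C | b
  A -> T0 T1
  B -> T0 X3 | a
  C -> S X4 | T0 T1 | c
  T0 -> b
  T1 -> c
  T2 -> a
  X3 -> T0 T2
  X4 -> S S
  X5 -> T1 A

CYK table (by increasing span) — only the sub-triangle for w[7..10]:
  T[7,7] 'b' = {S,T0}  orig:{S}
  T[8,8] 'b' = {S,T0}  orig:{S}
  T[9,9] 'c' = {C,T1}  orig:{C}
  T[10,10] 'b' = {S,T0}  orig:{S}
  T[7,8] 'bb' = {X4}  orig:{}
  T[8,9] 'bc' = {A,C,S}
  T[9,10] 'cb' = ∅
  T[7,9] 'bbc' = {S,X4}  orig:{S}
  T[8,10] 'bcb' = {X4}  orig:{}
  T[7,10] 'bbcb' = {C,X4}  orig:{C}

Original NTs in T[7,10] deriving "bbcb": ["C"]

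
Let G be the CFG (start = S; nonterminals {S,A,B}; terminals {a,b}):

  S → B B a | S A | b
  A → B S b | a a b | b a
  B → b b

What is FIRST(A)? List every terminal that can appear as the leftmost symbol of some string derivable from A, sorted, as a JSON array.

FIRST sets, iterate to fixpoint:
pass 1:
  A via A→a a b: +{a}
  A via A→b a: +{b}
  B via B→b b: +{b}
  S via S→B B a: +{b}
  S: {b}  A: {a,b}  B: {b}
pass 2: — fixpoint
  S: {b}  A: {a,b}  B: {b}

FIRST(A) = ["a", "b"]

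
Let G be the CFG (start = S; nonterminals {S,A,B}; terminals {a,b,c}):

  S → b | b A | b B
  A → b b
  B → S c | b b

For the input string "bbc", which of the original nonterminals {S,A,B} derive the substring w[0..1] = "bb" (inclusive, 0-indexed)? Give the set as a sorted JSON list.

CNF form of G:
  S -> T0 A | T0 B | b
  A -> T0 T0
  B -> S T1 | T0 T0
  T0 -> b
  T1 -> c

Fill CYK table bottom-up (cells [i..j] with 0 ≤ i ≤ j ≤ 1 only):
  T[0,0] 'b' = {S,T0}  orig:{S}
  T[1,1] 'b' = {S,T0}  orig:{S}
  T[0,1] 'bb' = {A,B}

Original NTs in T[0,1] deriving "bb": ["A", "B"]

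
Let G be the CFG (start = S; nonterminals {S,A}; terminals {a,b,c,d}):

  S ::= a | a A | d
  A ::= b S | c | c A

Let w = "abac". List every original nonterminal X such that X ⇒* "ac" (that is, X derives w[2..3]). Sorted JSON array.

Convert to CNF:
  S -> T2 A | a | d
  A -> T0 S | T1 A | c
  T0 -> b
  T1 -> c
  T2 -> a

Fill CYK table bottom-up, restricted to cells inside w[2..3]:
  T[2,2] 'a' = {S,T2}  orig:{S}
  T[3,3] 'c' = {A,T1}  orig:{A}
  T[2,3] 'ac' = {S}

Original NTs in T[2,3] deriving "ac": ["S"]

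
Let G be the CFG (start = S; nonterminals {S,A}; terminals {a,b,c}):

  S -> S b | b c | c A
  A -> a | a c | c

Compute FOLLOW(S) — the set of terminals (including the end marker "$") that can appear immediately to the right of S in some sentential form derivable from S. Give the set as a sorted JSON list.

FIRST sets, iterate to fixpoint:
[1]
  A via A→a: +{a}
  A via A→c: +{c}
  S via S→b c: +{b}
  S via S→c A: +{c}
  FIRST(S)={b,c}  FIRST(A)={a,c}
[2] (no change)
  FIRST(S)={b,c}  FIRST(A)={a,c}

FOLLOW iteration:
initialize: $ ∈ FOLLOW(S)
iter 1:
  S→S b: FOLLOW(S) ⊇ FIRST(b) = {b}; new: +{b}
  S→c A: FOLLOW(A) ⊇ FOLLOW(S) ⊇ {$,b}; new: +{$,b}
  FOLLOW(S)={$,b}  FOLLOW(A)={$,b}
iter 2: — fixpoint
  FOLLOW(S)={$,b}  FOLLOW(A)={$,b}

FOLLOW(S) = ["$", "b"]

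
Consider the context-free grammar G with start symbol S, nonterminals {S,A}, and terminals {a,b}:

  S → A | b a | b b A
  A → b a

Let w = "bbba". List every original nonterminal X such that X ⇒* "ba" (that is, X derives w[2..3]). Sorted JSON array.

Convert to CNF:
  S -> T0 T1 | T0 X2
  A -> T0 T1
  T0 -> b
  T1 -> a
  X2 -> T0 A

CYK table (by increasing span) — only the sub-triangle for w[2..3]:
  T[2,2] 'b' = {T0}  orig:{}
  T[3,3] 'a' = {T1}  orig:{}
  T[2,3] 'ba' = {A,S}

Original NTs in T[2,3] deriving "ba": ["A", "S"]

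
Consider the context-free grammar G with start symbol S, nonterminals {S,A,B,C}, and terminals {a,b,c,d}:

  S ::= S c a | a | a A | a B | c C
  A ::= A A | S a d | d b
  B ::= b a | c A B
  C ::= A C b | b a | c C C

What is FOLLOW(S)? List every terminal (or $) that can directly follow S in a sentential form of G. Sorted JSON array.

FIRST sets, iterate to fixpoint:
iter 1:
  A via A→d b: +{d}
  B via B→b a: +{b}
  B via B→c A B: +{c}
  C via C→A C b: +{d}
  C via C→b a: +{b}
  C via C→c C C: +{c}
  S via S→a: +{a}
  S via S→c C: +{c}
  FIRST(S)={a,c}  FIRST(A)={d}  FIRST(B)={b,c}  FIRST(C)={b,c,d}
iter 2:
  A via A→S a d: +{a,c}
  C via C→A C b: +{a}
  FIRST(S)={a,c}  FIRST(A)={a,c,d}  FIRST(B)={b,c}  FIRST(C)={a,b,c,d}
iter 3: (stable)
  FIRST(S)={a,c}  FIRST(A)={a,c,d}  FIRST(B)={b,c}  FIRST(C)={a,b,c,d}

FOLLOW iteration:
seed FOLLOW(S) with $
[1]
  A→A A: FOLLOW(A) ⊇ FIRST(A) = {a,c,d}; new: +{a,c,d}
  A→S a d: FOLLOW(S) ⊇ FIRST(a) = {a}; new: +{a}
  B→c A B: FOLLOW(A) ⊇ FIRST(B) = {b,c}; new: +{b}
  C→A C b: FOLLOW(C) ⊇ FIRST(b) = {b}; new: +{b}
  C→c C C: FOLLOW(C) ⊇ FIRST(C) = {a,b,c,d}; new: +{a,c,d}
  S→S c a: FOLLOW(S) ⊇ FIRST(c) = {c}; new: +{c}
  S→a A: FOLLOW(A) ⊇ FOLLOW(S) ⊇ {$,a,c}; new: +{$}
  S→a B: FOLLOW(B) ⊇ FOLLOW(S) ⊇ {$,a,c}; new: +{$,a,c}
  S→c C: FOLLOW(C) ⊇ FOLLOW(S) ⊇ {$,a,c}; new: +{$}
  FOLLOW(S)={$,a,c}  FOLLOW(A)={$,a,b,c,d}  FOLLOW(B)={$,a,c}  FOLLOW(C)={$,a,b,c,d}
[2] — fixpoint
  FOLLOW(S)={$,a,c}  FOLLOW(A)={$,a,b,c,d}  FOLLOW(B)={$,a,c}  FOLLOW(C)={$,a,b,c,d}

FOLLOW(S) = ["$", "a", "c"]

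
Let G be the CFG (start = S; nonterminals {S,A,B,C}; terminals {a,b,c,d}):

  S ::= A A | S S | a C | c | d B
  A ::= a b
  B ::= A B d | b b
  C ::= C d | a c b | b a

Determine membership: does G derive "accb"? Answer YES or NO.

CNF form of G:
  S -> A A | S S | T0 C | T2 B | c
  A -> T0 T1
  B -> A X4 | T1 T1
  C -> C T2 | T0 X5 | T1 T0
  T0 -> a
  T1 -> b
  T2 -> d
  T3 -> c
  X4 -> B T2
  X5 -> T3 T1

Fill CYK table bottom-up:
  [0..0]={T0}  "a"  orig:{}
  [1..1]={S,T3}  "c"  orig:{S}
  [2..2]={S,T3}  "c"  orig:{S}
  [3..3]={T1}  "b"  orig:{}
  [0..1]=∅  "ac"
  [1..2]={S}  "cc"
  [2..3]={X5}  "cb"  orig:{}
  [0..2]=∅  "acc"
  [1..3]=∅  "ccb"
  [0..3]=∅  "accb"

S ∉ T[0,3] ⇒ NO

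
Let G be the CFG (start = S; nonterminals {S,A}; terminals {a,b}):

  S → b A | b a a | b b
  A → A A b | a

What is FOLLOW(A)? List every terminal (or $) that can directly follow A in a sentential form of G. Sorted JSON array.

FIRST iteration:
[1]
  A via A→a: +{a}
  S via S→b A: +{b}
  FIRST(S)={b}  FIRST(A)={a}
[2] — fixpoint
  FIRST(S)={b}  FIRST(A)={a}

FOLLOW sets:
FOLLOW(S) := {$}
iter 1:
  A→A A b: FOLLOW(A) ⊇ FIRST(A) = {a}; new: +{a}
  A→A A b: FOLLOW(A) ⊇ FIRST(b) = {b}; new: +{b}
  S→b A: FOLLOW(A) ⊇ FOLLOW(S) ⊇ {$}; new: +{$}
  FOLLOW[S]={$}  FOLLOW[A]={$,a,b}
iter 2: (stable)
  FOLLOW[S]={$}  FOLLOW[A]={$,a,b}

FOLLOW(A) = ["$", "a", "b"]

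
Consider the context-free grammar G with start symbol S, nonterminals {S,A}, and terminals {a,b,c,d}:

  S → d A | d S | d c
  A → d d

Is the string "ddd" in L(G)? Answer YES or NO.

Convert to CNF:
  S -> T0 A | T0 S | T0 T1
  A -> T0 T0
  T0 -> d
  T1 -> c

CYK table (by increasing span):
  T[0,0] 'd' = {T0}  orig:{}
  T[1,1] 'd' = {T0}  orig:{}
  T[2,2] 'd' = {T0}  orig:{}
  T[0,1] 'dd' = {A}
  T[1,2] 'dd' = {A}
  T[0,2] 'ddd' = {S}

S ∈ T[0,2] ⇒ YES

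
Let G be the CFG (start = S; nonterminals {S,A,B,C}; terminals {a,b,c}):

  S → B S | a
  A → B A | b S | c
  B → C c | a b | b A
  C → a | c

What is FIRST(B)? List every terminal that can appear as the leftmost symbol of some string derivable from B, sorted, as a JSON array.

Compute FIRST by fixpoint:
[1]
  A via A→b S: +{b}
  A via A→c: +{c}
  B via B→a b: +{a}
  B via B→b A: +{b}
  C via C→a: +{a}
  C via C→c: +{c}
  S via S→B S: +{a,b}
  S: {a,b}  A: {b,c}  B: {a,b}  C: {a,c}
[2]
  A via A→B A: +{a}
  B via B→C c: +{c}
  S via S→B S: +{c}
  S: {a,b,c}  A: {a,b,c}  B: {a,b,c}  C: {a,c}
[3] (stable)
  S: {a,b,c}  A: {a,b,c}  B: {a,b,c}  C: {a,c}

FIRST(B) = ["a", "b", "c"]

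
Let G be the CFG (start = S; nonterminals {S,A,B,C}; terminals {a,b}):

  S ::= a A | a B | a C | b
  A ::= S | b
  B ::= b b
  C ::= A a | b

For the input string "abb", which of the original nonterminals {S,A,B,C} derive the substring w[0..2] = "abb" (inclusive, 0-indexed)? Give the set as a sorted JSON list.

CNF form of G:
  S -> T0 A | T0 B | T0 C | b
  A -> T0 A | T0 B | T0 C | b
  B -> T1 T1
  C -> A T0 | b
  T0 -> a
  T1 -> b

Fill CYK table bottom-up, restricted to cells inside w[0..2]:
  T[0,0] 'a' = {T0}  orig:{}
  T[1,1] 'b' = {A,C,S,T1}  orig:{A,C,S}
  T[2,2] 'b' = {A,C,S,T1}  orig:{A,C,S}
  T[0,1] 'ab' = {A,S}
  T[1,2] 'bb' = {B}
  T[0,2] 'abb' = {A,S}

Original NTs in T[0,2] deriving "abb": ["A", "S"]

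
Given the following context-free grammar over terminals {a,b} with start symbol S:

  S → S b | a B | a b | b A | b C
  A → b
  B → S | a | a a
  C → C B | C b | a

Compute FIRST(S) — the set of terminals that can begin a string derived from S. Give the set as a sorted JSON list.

FIRST sets, iterate to fixpoint:
[1]
  A via A→b: +{b}
  B via B→a: +{a}
  C via C→a: +{a}
  S via S→a B: +{a}
  S via S→b A: +{b}
  FIRST[S]={a,b}  FIRST[A]={b}  FIRST[B]={a}  FIRST[C]={a}
[2]
  B via B→S: +{b}
  FIRST[S]={a,b}  FIRST[A]={b}  FIRST[B]={a,b}  FIRST[C]={a}
[3] done
  FIRST[S]={a,b}  FIRST[A]={b}  FIRST[B]={a,b}  FIRST[C]={a}

FIRST(S) = ["a", "b"]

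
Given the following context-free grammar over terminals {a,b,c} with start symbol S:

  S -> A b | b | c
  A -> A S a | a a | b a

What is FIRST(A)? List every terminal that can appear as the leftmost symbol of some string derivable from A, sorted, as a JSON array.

Compute FIRST by fixpoint:
[1]
  A via A→a a: +{a}
  A via A→b a: +{b}
  S via S→A b: +{a,b}
  S via S→c: +{c}
  S: {a,b,c}  A: {a,b}
[2] done
  S: {a,b,c}  A: {a,b}

FIRST(A) = ["a", "b"]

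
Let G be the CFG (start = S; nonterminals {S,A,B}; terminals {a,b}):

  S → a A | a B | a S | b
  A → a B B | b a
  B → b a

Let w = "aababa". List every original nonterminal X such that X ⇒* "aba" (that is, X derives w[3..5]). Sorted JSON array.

CNF form of G:
  S -> T0 A | T0 B | T0 S | b
  A -> T0 X2 | T1 T0
  B -> T1 T0
  T0 -> a
  T1 -> b
  X2 -> B B

Fill CYK table bottom-up — only the sub-triangle for w[3..5]:
  cell(3,3) a: {T0}  orig:{}
  cell(4,4) b: {S,T1}  orig:{S}
  cell(5,5) a: {T0}  orig:{}
  cell(3,4) ab: {S}
  cell(4,5) ba: {A,B}
  cell(3,5) aba: {S}

Original NTs in T[3,5] deriving "aba": ["S"]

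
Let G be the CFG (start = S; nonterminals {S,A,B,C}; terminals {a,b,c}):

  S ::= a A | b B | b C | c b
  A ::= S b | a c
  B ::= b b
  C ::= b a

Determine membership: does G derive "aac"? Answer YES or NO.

Convert to CNF:
  S -> T0 B | T0 C | T1 A | T2 T0
  A -> S T0 | T1 T2
  B -> T0 T0
  C -> T0 T1
  T0 -> b
  T1 -> a
  T2 -> c

Fill CYK table bottom-up:
  T[0,0] 'a' = {T1}  orig:{}
  T[1,1] 'a' = {T1}  orig:{}
  T[2,2] 'c' = {T2}  orig:{}
  T[0,1] 'aa' = ∅
  T[1,2] 'ac' = {A}
  T[0,2] 'aac' = {S}

S ∈ T[0,2] ⇒ YES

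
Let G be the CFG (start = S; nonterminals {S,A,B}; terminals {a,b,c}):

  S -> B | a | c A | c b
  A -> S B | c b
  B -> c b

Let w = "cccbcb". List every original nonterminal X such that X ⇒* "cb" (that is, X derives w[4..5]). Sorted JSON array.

CNF form of G:
  S -> T0 A | T0 T1 | a
  A -> S B | T0 T1
  B -> T0 T1
  T0 -> c
  T1 -> b

CYK table (by increasing span) (cells [i..j] with 4 ≤ i ≤ j ≤ 5 only):
  [4..4]={T0}  "c"  orig:{}
  [5..5]={T1}  "b"  orig:{}
  [4..5]={A,B,S}  "cb"

Original NTs in T[4,5] deriving "cb": ["A", "B", "S"]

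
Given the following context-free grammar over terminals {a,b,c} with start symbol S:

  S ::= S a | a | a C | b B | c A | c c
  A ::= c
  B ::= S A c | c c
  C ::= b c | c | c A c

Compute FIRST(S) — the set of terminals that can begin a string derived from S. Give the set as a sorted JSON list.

Compute FIRST by fixpoint:
[1]
  A via A→c: +{c}
  B via B→c c: +{c}
  C via C→b c: +{b}
  C via C→c: +{c}
  S via S→a: +{a}
  S via S→b B: +{b}
  S via S→c A: +{c}
  S: {a,b,c}  A: {c}  B: {c}  C: {b,c}
[2]
  B via B→S A c: +{a,b}
  S: {a,b,c}  A: {c}  B: {a,b,c}  C: {b,c}
[3] (stable)
  S: {a,b,c}  A: {c}  B: {a,b,c}  C: {b,c}

FIRST(S) = ["a", "b", "c"]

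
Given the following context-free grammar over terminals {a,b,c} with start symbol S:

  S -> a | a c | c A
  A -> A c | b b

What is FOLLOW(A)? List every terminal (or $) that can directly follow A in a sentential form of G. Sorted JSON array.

Compute FIRST by fixpoint:
[1]
  A via A→b b: +{b}
  S via S→a: +{a}
  S via S→c A: +{c}
  FIRST(S)={a,c}  FIRST(A)={b}
[2] — fixpoint
  FIRST(S)={a,c}  FIRST(A)={b}

FOLLOW sets:
FOLLOW(S) := {$}
pass 1:
  A→A c: FOLLOW(A) ⊇ FIRST(c) = {c}; new: +{c}
  S→c A: FOLLOW(A) ⊇ FOLLOW(S) ⊇ {$}; new: +{$}
  FOLLOW(S)={$}  FOLLOW(A)={$,c}
pass 2: done
  FOLLOW(S)={$}  FOLLOW(A)={$,c}

FOLLOW(A) = ["$", "c"]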